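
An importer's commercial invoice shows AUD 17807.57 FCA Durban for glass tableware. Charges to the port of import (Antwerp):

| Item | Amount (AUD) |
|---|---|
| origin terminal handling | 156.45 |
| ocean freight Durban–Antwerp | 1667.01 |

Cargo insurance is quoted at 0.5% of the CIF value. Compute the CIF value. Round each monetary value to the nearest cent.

CIF value: AUD 19729.68

Let C be the CIF value. C = FCA price + pre-shipment costs + freight + 0.5% × C
C − 0.5% × C = 17807.57 + 156.45 + 1667.01
0.995 × C = 19631.03
C = 19631.03 / 0.995 = 19729.68
Insurance premium = 0.5% × 19729.68 = 98.65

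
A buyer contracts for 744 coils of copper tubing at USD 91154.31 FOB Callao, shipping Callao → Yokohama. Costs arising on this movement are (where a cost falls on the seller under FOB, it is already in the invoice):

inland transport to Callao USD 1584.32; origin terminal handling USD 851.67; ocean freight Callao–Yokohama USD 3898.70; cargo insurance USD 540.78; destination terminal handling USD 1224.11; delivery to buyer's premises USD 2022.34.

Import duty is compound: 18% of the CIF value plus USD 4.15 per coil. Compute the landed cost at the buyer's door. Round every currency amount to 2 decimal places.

FOB: the seller bears costs until goods are on board at the origin port; the buyer bears freight, insurance and all costs thereafter.
Already in the invoice (seller's account under FOB): inland to port, origin terminal — exclude.
CIF value = FOB price + freight + insurance = 91154.31 + 3898.70 + 540.78 = 95593.79
Ad valorem component: 95593.79 × 18% = 17206.88
Specific component: 744 × 4.15 = 3087.60
Import duty = 17206.88 + 3087.60 = 20294.48
Buyer bears: freight 3898.70 + insurance 540.78 + destination terminal 1224.11 + delivery 2022.34 + duty 20294.48 = 27980.41
Landed cost = invoice 91154.31 + 27980.41 = 119134.72

Total landed cost: USD 119134.72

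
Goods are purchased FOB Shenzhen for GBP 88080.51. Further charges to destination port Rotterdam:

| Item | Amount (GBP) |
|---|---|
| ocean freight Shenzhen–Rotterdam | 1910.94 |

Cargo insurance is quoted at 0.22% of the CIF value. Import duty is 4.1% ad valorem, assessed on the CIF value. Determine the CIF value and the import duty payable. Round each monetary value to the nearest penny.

CIF value: GBP 90189.87; import duty: GBP 3697.78

Let C be the CIF value. C = FOB price + freight + 0.22% × C
C − 0.22% × C = 88080.51 + 1910.94
0.9978 × C = 89991.45
C = 89991.45 / 0.9978 = 90189.87
Insurance premium = 0.22% × 90189.87 = 198.42
Import duty = 90189.87 × 4.1% = 3697.78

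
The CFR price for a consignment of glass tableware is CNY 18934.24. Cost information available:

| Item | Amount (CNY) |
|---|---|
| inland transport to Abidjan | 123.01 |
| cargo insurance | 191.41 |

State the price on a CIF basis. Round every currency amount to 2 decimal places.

Not relevant to the conversion: inland to port — on the seller under both CFR and CIF; already in the CFR price and stays in the CIF price.
From CFR to CIF, the seller additionally bears: insurance.
CIF price = 18934.24 + 191.41 = 19125.65

CIF price: CNY 19125.65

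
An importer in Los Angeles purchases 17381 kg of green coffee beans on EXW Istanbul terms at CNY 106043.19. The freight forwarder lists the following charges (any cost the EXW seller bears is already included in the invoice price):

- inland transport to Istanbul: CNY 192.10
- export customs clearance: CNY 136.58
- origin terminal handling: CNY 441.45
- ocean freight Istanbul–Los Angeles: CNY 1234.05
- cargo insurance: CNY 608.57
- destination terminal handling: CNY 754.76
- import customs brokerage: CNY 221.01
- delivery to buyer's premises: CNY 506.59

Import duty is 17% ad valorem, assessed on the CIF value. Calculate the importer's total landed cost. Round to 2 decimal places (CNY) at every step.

EXW: the seller makes goods available at their premises; the buyer bears all onward costs.
CIF value = EXW price + inland to port + export clearance + origin terminal + freight + insurance = 106043.19 + 192.10 + 136.58 + 441.45 + 1234.05 + 608.57 = 108655.94
Import duty = 108655.94 × 17% = 18471.51
Buyer bears: inland to port 192.10 + export clearance 136.58 + origin terminal 441.45 + freight 1234.05 + insurance 608.57 + destination terminal 754.76 + brokerage 221.01 + delivery 506.59 + duty 18471.51 = 22566.62
Landed cost = invoice 106043.19 + 22566.62 = 128609.81

Total landed cost: CNY 128609.81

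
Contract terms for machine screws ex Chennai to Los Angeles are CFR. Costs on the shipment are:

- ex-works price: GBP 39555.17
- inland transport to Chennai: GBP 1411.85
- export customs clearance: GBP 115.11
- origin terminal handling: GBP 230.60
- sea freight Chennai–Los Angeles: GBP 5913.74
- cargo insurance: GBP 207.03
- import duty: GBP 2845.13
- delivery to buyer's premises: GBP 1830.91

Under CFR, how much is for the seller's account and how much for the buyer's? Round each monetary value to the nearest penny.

CFR: the seller pays costs through ocean freight to the destination port, but not insurance.
Seller's account: goods 39555.17 + inland to port 1411.85 + export clearance 115.11 + origin terminal 230.60 + freight 5913.74 = 47226.47
Buyer's account: insurance 207.03 + duty 2845.13 + delivery 1830.91 = 4883.07

Seller: GBP 47226.47; buyer: GBP 4883.07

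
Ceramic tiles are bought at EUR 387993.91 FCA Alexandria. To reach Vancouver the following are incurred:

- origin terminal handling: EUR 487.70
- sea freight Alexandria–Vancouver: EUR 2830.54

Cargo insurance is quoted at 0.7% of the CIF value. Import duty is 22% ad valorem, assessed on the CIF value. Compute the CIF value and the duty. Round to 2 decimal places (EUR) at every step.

CIF value: EUR 394070.64; import duty: EUR 86695.54

Let C be the CIF value. C = FCA price + pre-shipment costs + freight + 0.7% × C
C − 0.7% × C = 387993.91 + 487.70 + 2830.54
0.993 × C = 391312.15
C = 391312.15 / 0.993 = 394070.64
Insurance premium = 0.7% × 394070.64 = 2758.49
Import duty = 394070.64 × 22% = 86695.54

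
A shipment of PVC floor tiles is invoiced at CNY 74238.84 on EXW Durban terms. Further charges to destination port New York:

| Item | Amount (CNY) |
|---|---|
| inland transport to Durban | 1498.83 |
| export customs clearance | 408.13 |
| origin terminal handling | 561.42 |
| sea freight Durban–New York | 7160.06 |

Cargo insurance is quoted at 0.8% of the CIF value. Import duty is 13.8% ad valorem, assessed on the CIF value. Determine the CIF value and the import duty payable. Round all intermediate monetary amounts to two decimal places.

CIF value: CNY 84543.63; import duty: CNY 11667.02

Let C be the CIF value. C = EXW price + pre-shipment costs + freight + 0.8% × C
C − 0.8% × C = 74238.84 + 1498.83 + 408.13 + 561.42 + 7160.06
0.992 × C = 83867.28
C = 83867.28 / 0.992 = 84543.63
Insurance premium = 0.8% × 84543.63 = 676.35
Import duty = 84543.63 × 13.8% = 11667.02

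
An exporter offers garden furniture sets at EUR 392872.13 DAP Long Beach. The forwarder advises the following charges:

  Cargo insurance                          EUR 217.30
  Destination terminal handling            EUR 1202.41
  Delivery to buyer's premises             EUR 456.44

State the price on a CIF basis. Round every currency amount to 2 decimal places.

CIF price: EUR 391213.28

Not relevant to the conversion: insurance — on the seller under both DAP and CIF; already in the DAP price and stays in the CIF price.
From DAP to CIF, the seller no longer bears: destination terminal, delivery.
CIF price = 392872.13 − 1202.41 − 456.44 = 391213.28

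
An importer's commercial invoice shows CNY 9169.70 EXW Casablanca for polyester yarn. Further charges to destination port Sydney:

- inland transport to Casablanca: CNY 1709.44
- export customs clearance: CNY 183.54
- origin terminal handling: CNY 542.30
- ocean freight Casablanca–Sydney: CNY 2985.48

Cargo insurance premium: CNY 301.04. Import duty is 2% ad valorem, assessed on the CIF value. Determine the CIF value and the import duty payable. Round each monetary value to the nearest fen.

CIF value: CNY 14891.50; import duty: CNY 297.83

CIF = EXW price + pre-shipment costs + freight + insurance
CIF = 9169.70 + 1709.44 + 183.54 + 542.30 + 2985.48 + 301.04 = 14891.50
Import duty = 14891.50 × 2% = 297.83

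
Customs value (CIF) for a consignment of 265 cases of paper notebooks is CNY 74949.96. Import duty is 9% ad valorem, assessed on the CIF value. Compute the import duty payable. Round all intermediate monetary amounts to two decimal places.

Import duty = 74949.96 × 9% = 6745.50

Import duty: CNY 6745.50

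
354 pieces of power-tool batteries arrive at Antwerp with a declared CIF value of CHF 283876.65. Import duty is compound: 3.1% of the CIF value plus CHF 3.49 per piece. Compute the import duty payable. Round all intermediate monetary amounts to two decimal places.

Import duty: CHF 10035.64

Ad valorem component: 283876.65 × 3.1% = 8800.18
Specific component: 354 × 3.49 = 1235.46
Import duty = 8800.18 + 1235.46 = 10035.64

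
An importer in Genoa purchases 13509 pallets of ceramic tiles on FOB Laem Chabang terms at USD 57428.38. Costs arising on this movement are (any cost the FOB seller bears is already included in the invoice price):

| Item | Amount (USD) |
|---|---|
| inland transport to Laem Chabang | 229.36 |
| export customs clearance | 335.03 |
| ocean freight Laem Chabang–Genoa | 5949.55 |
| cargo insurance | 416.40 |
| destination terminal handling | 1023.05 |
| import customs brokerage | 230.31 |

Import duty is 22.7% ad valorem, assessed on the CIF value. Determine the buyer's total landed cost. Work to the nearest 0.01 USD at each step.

FOB: the seller bears costs until goods are on board at the origin port; the buyer bears freight, insurance and all costs thereafter.
Already in the invoice (seller's account under FOB): inland to port, export clearance — exclude.
CIF value = FOB price + freight + insurance = 57428.38 + 5949.55 + 416.40 = 63794.33
Import duty = 63794.33 × 22.7% = 14481.31
Buyer bears: freight 5949.55 + insurance 416.40 + destination terminal 1023.05 + brokerage 230.31 + duty 14481.31 = 22100.62
Landed cost = invoice 57428.38 + 22100.62 = 79529.00

Total landed cost: USD 79529.00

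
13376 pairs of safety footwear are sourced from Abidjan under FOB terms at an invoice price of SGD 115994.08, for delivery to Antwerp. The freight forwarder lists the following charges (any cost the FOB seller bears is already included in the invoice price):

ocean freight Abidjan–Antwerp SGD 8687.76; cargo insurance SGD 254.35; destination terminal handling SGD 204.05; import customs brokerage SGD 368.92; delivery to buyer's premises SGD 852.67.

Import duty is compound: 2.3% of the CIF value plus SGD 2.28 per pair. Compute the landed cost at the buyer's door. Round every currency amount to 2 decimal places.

FOB: the seller bears costs until goods are on board at the origin port; the buyer bears freight, insurance and all costs thereafter.
CIF value = FOB price + freight + insurance = 115994.08 + 8687.76 + 254.35 = 124936.19
Ad valorem component: 124936.19 × 2.3% = 2873.53
Specific component: 13376 × 2.28 = 30497.28
Import duty = 2873.53 + 30497.28 = 33370.81
Buyer bears: freight 8687.76 + insurance 254.35 + destination terminal 204.05 + brokerage 368.92 + delivery 852.67 + duty 33370.81 = 43738.56
Landed cost = invoice 115994.08 + 43738.56 = 159732.64

Total landed cost: SGD 159732.64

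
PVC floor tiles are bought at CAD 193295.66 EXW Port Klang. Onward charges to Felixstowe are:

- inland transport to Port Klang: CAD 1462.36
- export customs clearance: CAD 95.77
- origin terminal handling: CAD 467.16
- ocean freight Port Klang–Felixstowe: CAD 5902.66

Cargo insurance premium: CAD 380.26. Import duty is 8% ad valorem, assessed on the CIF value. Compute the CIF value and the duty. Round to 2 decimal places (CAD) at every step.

CIF value: CAD 201603.87; import duty: CAD 16128.31

CIF = EXW price + pre-shipment costs + freight + insurance
CIF = 193295.66 + 1462.36 + 95.77 + 467.16 + 5902.66 + 380.26 = 201603.87
Import duty = 201603.87 × 8% = 16128.31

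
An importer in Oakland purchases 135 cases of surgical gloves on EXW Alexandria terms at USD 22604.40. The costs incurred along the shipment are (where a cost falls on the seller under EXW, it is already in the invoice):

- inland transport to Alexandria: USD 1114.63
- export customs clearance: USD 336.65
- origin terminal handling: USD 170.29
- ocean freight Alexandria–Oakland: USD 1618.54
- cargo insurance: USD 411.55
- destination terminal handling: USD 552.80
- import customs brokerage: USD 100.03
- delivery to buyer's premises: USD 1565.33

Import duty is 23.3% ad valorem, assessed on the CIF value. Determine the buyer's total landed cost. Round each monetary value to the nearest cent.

Total landed cost: USD 34591.88

EXW: the seller makes goods available at their premises; the buyer bears all onward costs.
CIF value = EXW price + inland to port + export clearance + origin terminal + freight + insurance = 22604.40 + 1114.63 + 336.65 + 170.29 + 1618.54 + 411.55 = 26256.06
Import duty = 26256.06 × 23.3% = 6117.66
Buyer bears: inland to port 1114.63 + export clearance 336.65 + origin terminal 170.29 + freight 1618.54 + insurance 411.55 + destination terminal 552.80 + brokerage 100.03 + delivery 1565.33 + duty 6117.66 = 11987.48
Landed cost = invoice 22604.40 + 11987.48 = 34591.88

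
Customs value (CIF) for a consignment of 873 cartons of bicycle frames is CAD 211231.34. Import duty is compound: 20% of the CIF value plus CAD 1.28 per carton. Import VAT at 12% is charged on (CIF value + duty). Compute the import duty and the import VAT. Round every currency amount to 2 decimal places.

Import duty: CAD 43363.71; import VAT: CAD 30551.41

Ad valorem component: 211231.34 × 20% = 42246.27
Specific component: 873 × 1.28 = 1117.44
Import duty = 42246.27 + 1117.44 = 43363.71
VAT base = CIF + duty = 211231.34 + 43363.71 = 254595.05
Import VAT = 254595.05 × 12% = 30551.41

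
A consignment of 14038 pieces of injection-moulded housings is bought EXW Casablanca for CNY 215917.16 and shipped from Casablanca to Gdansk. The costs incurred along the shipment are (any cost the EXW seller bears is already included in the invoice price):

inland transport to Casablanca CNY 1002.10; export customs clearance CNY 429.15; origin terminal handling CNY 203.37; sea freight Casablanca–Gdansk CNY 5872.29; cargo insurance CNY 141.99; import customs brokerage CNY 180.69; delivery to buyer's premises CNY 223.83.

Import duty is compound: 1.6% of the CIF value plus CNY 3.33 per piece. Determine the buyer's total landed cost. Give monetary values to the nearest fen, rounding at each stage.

EXW: the seller makes goods available at their premises; the buyer bears all onward costs.
CIF value = EXW price + inland to port + export clearance + origin terminal + freight + insurance = 215917.16 + 1002.10 + 429.15 + 203.37 + 5872.29 + 141.99 = 223566.06
Ad valorem component: 223566.06 × 1.6% = 3577.06
Specific component: 14038 × 3.33 = 46746.54
Import duty = 3577.06 + 46746.54 = 50323.60
Buyer bears: inland to port 1002.10 + export clearance 429.15 + origin terminal 203.37 + freight 5872.29 + insurance 141.99 + brokerage 180.69 + delivery 223.83 + duty 50323.60 = 58377.02
Landed cost = invoice 215917.16 + 58377.02 = 274294.18

Total landed cost: CNY 274294.18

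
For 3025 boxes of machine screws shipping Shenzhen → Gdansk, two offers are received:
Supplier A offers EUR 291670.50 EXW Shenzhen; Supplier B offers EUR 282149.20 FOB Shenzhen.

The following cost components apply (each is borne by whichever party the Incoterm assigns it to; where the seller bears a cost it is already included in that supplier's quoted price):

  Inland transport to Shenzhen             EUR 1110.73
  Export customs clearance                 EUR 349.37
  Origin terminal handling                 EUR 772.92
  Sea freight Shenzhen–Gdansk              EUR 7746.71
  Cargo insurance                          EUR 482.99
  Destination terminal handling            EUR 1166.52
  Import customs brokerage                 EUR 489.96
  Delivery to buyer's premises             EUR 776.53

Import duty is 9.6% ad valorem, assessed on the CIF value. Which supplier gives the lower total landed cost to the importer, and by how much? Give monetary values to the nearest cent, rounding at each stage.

Supplier B is cheaper by EUR 12882.74

Supplier A (EXW):
CIF value = EXW price + inland to port + export clearance + origin terminal + freight + insurance = 291670.50 + 1110.73 + 349.37 + 772.92 + 7746.71 + 482.99 = 302133.22
Import duty = 302133.22 × 9.6% = 29004.79
Buyer bears (A): 1110.73 + 349.37 + 772.92 + 7746.71 + 482.99 + 1166.52 + 489.96 + 776.53 = 12895.73
Landed cost (A) = invoice 291670.50 + 12895.73 + duty 29004.79 = 333571.02
Supplier B (FOB):
CIF value = FOB price + freight + insurance = 282149.20 + 7746.71 + 482.99 = 290378.90
Import duty = 290378.90 × 9.6% = 27876.37
Buyer bears (B): 7746.71 + 482.99 + 1166.52 + 489.96 + 776.53 = 10662.71
Landed cost (B) = invoice 282149.20 + 10662.71 + duty 27876.37 = 320688.28
Difference = |333571.02 − 320688.28| = 12882.74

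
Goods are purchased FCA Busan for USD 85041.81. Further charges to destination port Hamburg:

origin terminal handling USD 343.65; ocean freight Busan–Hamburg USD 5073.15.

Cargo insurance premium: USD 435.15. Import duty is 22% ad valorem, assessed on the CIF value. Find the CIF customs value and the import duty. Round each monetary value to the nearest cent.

CIF = FCA price + pre-shipment costs + freight + insurance
CIF = 85041.81 + 343.65 + 5073.15 + 435.15 = 90893.76
Import duty = 90893.76 × 22% = 19996.63

CIF value: USD 90893.76; import duty: USD 19996.63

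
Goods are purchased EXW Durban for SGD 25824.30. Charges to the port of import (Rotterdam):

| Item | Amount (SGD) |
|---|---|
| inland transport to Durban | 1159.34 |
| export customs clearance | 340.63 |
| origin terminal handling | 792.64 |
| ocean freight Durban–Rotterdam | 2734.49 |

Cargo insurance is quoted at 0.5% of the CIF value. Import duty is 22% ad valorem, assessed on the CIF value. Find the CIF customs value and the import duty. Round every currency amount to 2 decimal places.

Let C be the CIF value. C = EXW price + pre-shipment costs + freight + 0.5% × C
C − 0.5% × C = 25824.30 + 1159.34 + 340.63 + 792.64 + 2734.49
0.995 × C = 30851.40
C = 30851.40 / 0.995 = 31006.43
Insurance premium = 0.5% × 31006.43 = 155.03
Import duty = 31006.43 × 22% = 6821.41

CIF value: SGD 31006.43; import duty: SGD 6821.41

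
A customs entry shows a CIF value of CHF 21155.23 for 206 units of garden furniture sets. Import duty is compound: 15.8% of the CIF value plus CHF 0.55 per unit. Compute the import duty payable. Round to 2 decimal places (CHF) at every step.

Ad valorem component: 21155.23 × 15.8% = 3342.53
Specific component: 206 × 0.55 = 113.30
Import duty = 3342.53 + 113.30 = 3455.83

Import duty: CHF 3455.83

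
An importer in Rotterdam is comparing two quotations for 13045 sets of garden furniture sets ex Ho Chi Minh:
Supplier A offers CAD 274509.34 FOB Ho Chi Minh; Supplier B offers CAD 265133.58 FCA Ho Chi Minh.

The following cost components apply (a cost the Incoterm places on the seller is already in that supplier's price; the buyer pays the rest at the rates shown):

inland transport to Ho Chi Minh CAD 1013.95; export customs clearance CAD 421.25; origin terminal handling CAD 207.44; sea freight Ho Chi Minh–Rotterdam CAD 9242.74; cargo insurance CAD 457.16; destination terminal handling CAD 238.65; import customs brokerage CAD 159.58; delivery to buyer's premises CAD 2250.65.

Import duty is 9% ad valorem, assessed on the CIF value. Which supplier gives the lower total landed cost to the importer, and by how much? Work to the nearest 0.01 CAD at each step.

Supplier A (FOB):
CIF value = FOB price + freight + insurance = 274509.34 + 9242.74 + 457.16 = 284209.24
Import duty = 284209.24 × 9% = 25578.83
Buyer bears (A): 9242.74 + 457.16 + 238.65 + 159.58 + 2250.65 = 12348.78
Landed cost (A) = invoice 274509.34 + 12348.78 + duty 25578.83 = 312436.95
Supplier B (FCA):
CIF value = FCA price + origin terminal + freight + insurance = 265133.58 + 207.44 + 9242.74 + 457.16 = 275040.92
Import duty = 275040.92 × 9% = 24753.68
Buyer bears (B): 207.44 + 9242.74 + 457.16 + 238.65 + 159.58 + 2250.65 = 12556.22
Landed cost (B) = invoice 265133.58 + 12556.22 + duty 24753.68 = 302443.48
Difference = |312436.95 − 302443.48| = 9993.47

Supplier B is cheaper by CAD 9993.47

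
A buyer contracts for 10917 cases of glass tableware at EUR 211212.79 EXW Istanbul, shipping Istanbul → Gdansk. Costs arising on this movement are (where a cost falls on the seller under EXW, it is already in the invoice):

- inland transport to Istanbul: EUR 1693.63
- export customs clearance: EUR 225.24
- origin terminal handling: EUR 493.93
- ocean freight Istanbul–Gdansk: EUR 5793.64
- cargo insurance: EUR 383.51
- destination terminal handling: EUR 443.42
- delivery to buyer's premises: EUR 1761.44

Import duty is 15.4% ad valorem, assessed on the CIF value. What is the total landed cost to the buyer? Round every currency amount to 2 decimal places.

EXW: the seller makes goods available at their premises; the buyer bears all onward costs.
CIF value = EXW price + inland to port + export clearance + origin terminal + freight + insurance = 211212.79 + 1693.63 + 225.24 + 493.93 + 5793.64 + 383.51 = 219802.74
Import duty = 219802.74 × 15.4% = 33849.62
Buyer bears: inland to port 1693.63 + export clearance 225.24 + origin terminal 493.93 + freight 5793.64 + insurance 383.51 + destination terminal 443.42 + delivery 1761.44 + duty 33849.62 = 44644.43
Landed cost = invoice 211212.79 + 44644.43 = 255857.22

Total landed cost: EUR 255857.22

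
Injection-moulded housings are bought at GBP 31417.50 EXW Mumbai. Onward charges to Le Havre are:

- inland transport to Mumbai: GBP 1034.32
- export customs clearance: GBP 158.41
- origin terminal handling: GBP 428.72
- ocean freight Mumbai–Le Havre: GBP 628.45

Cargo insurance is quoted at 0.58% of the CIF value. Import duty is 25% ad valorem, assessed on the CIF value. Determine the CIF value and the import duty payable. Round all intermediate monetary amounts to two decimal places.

CIF value: GBP 33863.81; import duty: GBP 8465.95

Let C be the CIF value. C = EXW price + pre-shipment costs + freight + 0.58% × C
C − 0.58% × C = 31417.50 + 1034.32 + 158.41 + 428.72 + 628.45
0.9942 × C = 33667.40
C = 33667.40 / 0.9942 = 33863.81
Insurance premium = 0.58% × 33863.81 = 196.41
Import duty = 33863.81 × 25% = 8465.95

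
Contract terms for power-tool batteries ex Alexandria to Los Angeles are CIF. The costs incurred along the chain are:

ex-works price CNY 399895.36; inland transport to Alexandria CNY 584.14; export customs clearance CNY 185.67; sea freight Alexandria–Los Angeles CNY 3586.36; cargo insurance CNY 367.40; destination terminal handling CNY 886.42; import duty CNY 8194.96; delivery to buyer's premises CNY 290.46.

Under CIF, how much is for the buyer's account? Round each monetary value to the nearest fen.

Buyer's account: CNY 9371.84

CIF: the seller pays costs through ocean freight and marine insurance to the destination port.
Seller's account: goods 399895.36 + inland to port 584.14 + export clearance 185.67 + freight 3586.36 + insurance 367.40 = 404618.93
Buyer's account: destination terminal 886.42 + duty 8194.96 + delivery 290.46 = 9371.84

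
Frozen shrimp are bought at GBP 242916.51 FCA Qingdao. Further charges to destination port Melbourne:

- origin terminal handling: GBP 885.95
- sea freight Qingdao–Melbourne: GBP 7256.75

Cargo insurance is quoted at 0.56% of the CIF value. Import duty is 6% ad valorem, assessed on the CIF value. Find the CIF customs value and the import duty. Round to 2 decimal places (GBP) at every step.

Let C be the CIF value. C = FCA price + pre-shipment costs + freight + 0.56% × C
C − 0.56% × C = 242916.51 + 885.95 + 7256.75
0.9944 × C = 251059.21
C = 251059.21 / 0.9944 = 252473.06
Insurance premium = 0.56% × 252473.06 = 1413.85
Import duty = 252473.06 × 6% = 15148.38

CIF value: GBP 252473.06; import duty: GBP 15148.38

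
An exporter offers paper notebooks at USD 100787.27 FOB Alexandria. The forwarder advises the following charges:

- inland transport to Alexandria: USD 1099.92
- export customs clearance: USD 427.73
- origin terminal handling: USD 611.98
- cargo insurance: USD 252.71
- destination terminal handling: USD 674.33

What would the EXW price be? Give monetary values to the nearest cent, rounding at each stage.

Not relevant to the conversion: insurance, destination terminal — on the buyer under both terms; not part of either seller's price.
From FOB to EXW, the seller no longer bears: inland to port, export clearance, origin terminal.
EXW price = 100787.27 − 1099.92 − 427.73 − 611.98 = 98647.64

EXW price: USD 98647.64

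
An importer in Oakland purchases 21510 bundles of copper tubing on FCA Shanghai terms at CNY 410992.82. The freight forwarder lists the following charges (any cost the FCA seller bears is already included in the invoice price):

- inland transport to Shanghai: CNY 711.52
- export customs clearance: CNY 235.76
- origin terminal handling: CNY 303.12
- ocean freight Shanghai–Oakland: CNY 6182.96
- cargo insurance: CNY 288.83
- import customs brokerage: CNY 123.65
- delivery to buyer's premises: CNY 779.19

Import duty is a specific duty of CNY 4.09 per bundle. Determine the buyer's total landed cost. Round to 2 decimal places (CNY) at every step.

Total landed cost: CNY 506646.47

FCA: the seller delivers export-cleared goods to the carrier; the buyer bears costs from that point.
Already in the invoice (seller's account under FCA): inland to port, export clearance — exclude.
CIF value = FCA price + origin terminal + freight + insurance = 410992.82 + 303.12 + 6182.96 + 288.83 = 417767.73
Import duty = 21510 × 4.09 = 87975.90
Buyer bears: origin terminal 303.12 + freight 6182.96 + insurance 288.83 + brokerage 123.65 + delivery 779.19 + duty 87975.90 = 95653.65
Landed cost = invoice 410992.82 + 95653.65 = 506646.47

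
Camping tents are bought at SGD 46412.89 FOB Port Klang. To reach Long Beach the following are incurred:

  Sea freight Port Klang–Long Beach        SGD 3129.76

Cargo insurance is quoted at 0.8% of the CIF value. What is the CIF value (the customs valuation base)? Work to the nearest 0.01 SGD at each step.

Let C be the CIF value. C = FOB price + freight + 0.8% × C
C − 0.8% × C = 46412.89 + 3129.76
0.992 × C = 49542.65
C = 49542.65 / 0.992 = 49942.19
Insurance premium = 0.8% × 49942.19 = 399.54

CIF value: SGD 49942.19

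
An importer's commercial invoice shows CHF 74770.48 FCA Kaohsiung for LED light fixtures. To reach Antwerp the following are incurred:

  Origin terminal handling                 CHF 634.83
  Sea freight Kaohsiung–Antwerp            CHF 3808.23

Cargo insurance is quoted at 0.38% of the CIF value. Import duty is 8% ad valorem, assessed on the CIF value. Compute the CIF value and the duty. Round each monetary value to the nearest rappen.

Let C be the CIF value. C = FCA price + pre-shipment costs + freight + 0.38% × C
C − 0.38% × C = 74770.48 + 634.83 + 3808.23
0.9962 × C = 79213.54
C = 79213.54 / 0.9962 = 79515.70
Insurance premium = 0.38% × 79515.70 = 302.16
Import duty = 79515.70 × 8% = 6361.26

CIF value: CHF 79515.70; import duty: CHF 6361.26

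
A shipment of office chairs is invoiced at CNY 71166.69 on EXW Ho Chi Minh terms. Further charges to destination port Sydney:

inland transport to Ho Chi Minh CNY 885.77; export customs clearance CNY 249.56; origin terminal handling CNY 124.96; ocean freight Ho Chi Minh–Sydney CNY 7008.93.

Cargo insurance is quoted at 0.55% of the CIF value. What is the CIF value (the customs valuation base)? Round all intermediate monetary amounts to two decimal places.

Let C be the CIF value. C = EXW price + pre-shipment costs + freight + 0.55% × C
C − 0.55% × C = 71166.69 + 885.77 + 249.56 + 124.96 + 7008.93
0.9945 × C = 79435.91
C = 79435.91 / 0.9945 = 79875.22
Insurance premium = 0.55% × 79875.22 = 439.31

CIF value: CNY 79875.22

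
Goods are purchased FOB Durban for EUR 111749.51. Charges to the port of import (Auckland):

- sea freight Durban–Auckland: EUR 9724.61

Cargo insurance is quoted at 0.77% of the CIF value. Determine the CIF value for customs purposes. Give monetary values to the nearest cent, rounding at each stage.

CIF value: EUR 122416.73

Let C be the CIF value. C = FOB price + freight + 0.77% × C
C − 0.77% × C = 111749.51 + 9724.61
0.9923 × C = 121474.12
C = 121474.12 / 0.9923 = 122416.73
Insurance premium = 0.77% × 122416.73 = 942.61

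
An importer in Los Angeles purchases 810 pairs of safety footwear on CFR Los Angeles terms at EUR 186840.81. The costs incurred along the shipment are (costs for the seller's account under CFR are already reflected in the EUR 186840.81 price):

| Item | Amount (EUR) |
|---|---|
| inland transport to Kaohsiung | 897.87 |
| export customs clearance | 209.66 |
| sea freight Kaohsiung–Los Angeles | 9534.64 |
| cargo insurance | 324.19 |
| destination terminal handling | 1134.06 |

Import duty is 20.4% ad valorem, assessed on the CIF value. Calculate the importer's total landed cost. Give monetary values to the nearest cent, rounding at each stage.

Total landed cost: EUR 226480.72

CFR: the seller pays costs through ocean freight to the destination port, but not insurance.
Already in the invoice (seller's account under CFR): inland to port, export clearance, freight — exclude.
CIF value = CFR price + insurance = 186840.81 + 324.19 = 187165.00
Import duty = 187165.00 × 20.4% = 38181.66
Buyer bears: insurance 324.19 + destination terminal 1134.06 + duty 38181.66 = 39639.91
Landed cost = invoice 186840.81 + 39639.91 = 226480.72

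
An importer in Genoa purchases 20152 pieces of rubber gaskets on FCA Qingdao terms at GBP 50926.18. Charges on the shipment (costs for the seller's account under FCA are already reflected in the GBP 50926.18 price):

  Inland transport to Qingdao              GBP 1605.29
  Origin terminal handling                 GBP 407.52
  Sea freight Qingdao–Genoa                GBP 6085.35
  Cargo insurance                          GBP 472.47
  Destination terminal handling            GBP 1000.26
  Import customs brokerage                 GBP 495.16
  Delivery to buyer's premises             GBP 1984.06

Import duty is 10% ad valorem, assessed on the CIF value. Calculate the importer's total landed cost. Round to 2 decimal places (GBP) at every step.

Total landed cost: GBP 67160.15

FCA: the seller delivers export-cleared goods to the carrier; the buyer bears costs from that point.
Already in the invoice (seller's account under FCA): inland to port — exclude.
CIF value = FCA price + origin terminal + freight + insurance = 50926.18 + 407.52 + 6085.35 + 472.47 = 57891.52
Import duty = 57891.52 × 10% = 5789.15
Buyer bears: origin terminal 407.52 + freight 6085.35 + insurance 472.47 + destination terminal 1000.26 + brokerage 495.16 + delivery 1984.06 + duty 5789.15 = 16233.97
Landed cost = invoice 50926.18 + 16233.97 = 67160.15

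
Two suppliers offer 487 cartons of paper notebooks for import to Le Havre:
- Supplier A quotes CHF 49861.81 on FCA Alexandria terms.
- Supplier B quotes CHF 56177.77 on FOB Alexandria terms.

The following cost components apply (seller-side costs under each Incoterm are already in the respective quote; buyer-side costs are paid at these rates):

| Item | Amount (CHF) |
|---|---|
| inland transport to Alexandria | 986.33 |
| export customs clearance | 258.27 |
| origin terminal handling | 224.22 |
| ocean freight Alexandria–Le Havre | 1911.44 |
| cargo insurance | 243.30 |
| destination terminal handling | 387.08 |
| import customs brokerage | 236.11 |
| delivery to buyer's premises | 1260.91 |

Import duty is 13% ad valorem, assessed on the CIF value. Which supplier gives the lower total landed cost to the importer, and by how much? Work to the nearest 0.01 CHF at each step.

Supplier A (FCA):
CIF value = FCA price + origin terminal + freight + insurance = 49861.81 + 224.22 + 1911.44 + 243.30 = 52240.77
Import duty = 52240.77 × 13% = 6791.30
Buyer bears (A): 224.22 + 1911.44 + 243.30 + 387.08 + 236.11 + 1260.91 = 4263.06
Landed cost (A) = invoice 49861.81 + 4263.06 + duty 6791.30 = 60916.17
Supplier B (FOB):
CIF value = FOB price + freight + insurance = 56177.77 + 1911.44 + 243.30 = 58332.51
Import duty = 58332.51 × 13% = 7583.23
Buyer bears (B): 1911.44 + 243.30 + 387.08 + 236.11 + 1260.91 = 4038.84
Landed cost (B) = invoice 56177.77 + 4038.84 + duty 7583.23 = 67799.84
Difference = |60916.17 − 67799.84| = 6883.67

Supplier A is cheaper by CHF 6883.67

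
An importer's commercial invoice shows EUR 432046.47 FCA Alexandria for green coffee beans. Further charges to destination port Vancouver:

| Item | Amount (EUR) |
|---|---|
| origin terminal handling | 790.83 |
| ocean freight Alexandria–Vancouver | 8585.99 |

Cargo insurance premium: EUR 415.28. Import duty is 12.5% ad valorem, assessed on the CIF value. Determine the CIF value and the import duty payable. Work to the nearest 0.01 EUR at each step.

CIF value: EUR 441838.57; import duty: EUR 55229.82

CIF = FCA price + pre-shipment costs + freight + insurance
CIF = 432046.47 + 790.83 + 8585.99 + 415.28 = 441838.57
Import duty = 441838.57 × 12.5% = 55229.82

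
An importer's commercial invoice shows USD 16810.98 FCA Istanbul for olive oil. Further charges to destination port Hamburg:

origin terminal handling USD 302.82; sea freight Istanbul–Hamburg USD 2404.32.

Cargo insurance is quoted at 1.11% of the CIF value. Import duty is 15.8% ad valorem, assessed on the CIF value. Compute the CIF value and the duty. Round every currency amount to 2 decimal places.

Let C be the CIF value. C = FCA price + pre-shipment costs + freight + 1.11% × C
C − 1.11% × C = 16810.98 + 302.82 + 2404.32
0.9889 × C = 19518.12
C = 19518.12 / 0.9889 = 19737.20
Insurance premium = 1.11% × 19737.20 = 219.08
Import duty = 19737.20 × 15.8% = 3118.48

CIF value: USD 19737.20; import duty: USD 3118.48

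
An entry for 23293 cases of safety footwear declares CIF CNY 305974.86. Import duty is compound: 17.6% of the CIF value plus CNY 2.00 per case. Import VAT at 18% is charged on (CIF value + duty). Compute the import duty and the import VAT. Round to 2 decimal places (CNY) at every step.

Import duty: CNY 100437.58; import VAT: CNY 73154.24

Ad valorem component: 305974.86 × 17.6% = 53851.58
Specific component: 23293 × 2.00 = 46586.00
Import duty = 53851.58 + 46586.00 = 100437.58
VAT base = CIF + duty = 305974.86 + 100437.58 = 406412.44
Import VAT = 406412.44 × 18% = 73154.24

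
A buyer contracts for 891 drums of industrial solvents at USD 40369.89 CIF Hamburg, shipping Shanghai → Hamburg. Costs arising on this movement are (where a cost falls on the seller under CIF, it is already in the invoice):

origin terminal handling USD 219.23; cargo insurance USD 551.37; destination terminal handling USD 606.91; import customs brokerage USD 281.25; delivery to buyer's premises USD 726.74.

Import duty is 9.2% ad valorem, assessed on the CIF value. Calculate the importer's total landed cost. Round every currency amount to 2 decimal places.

CIF: the seller pays costs through ocean freight and marine insurance to the destination port.
Already in the invoice (seller's account under CIF): origin terminal, insurance — exclude.
The CIF price already equals the CIF value: 40369.89
Import duty = 40369.89 × 9.2% = 3714.03
Buyer bears: destination terminal 606.91 + brokerage 281.25 + delivery 726.74 + duty 3714.03 = 5328.93
Landed cost = invoice 40369.89 + 5328.93 = 45698.82

Total landed cost: USD 45698.82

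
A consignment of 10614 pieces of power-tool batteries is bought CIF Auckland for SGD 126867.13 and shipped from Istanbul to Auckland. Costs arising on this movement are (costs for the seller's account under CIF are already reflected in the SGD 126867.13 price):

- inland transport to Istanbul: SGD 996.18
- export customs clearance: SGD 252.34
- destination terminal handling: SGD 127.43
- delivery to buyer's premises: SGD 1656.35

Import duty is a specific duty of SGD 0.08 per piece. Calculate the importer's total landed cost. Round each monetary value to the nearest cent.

CIF: the seller pays costs through ocean freight and marine insurance to the destination port.
Already in the invoice (seller's account under CIF): inland to port, export clearance — exclude.
The CIF price already equals the CIF value: 126867.13
Import duty = 10614 × 0.08 = 849.12
Buyer bears: destination terminal 127.43 + delivery 1656.35 + duty 849.12 = 2632.90
Landed cost = invoice 126867.13 + 2632.90 = 129500.03

Total landed cost: SGD 129500.03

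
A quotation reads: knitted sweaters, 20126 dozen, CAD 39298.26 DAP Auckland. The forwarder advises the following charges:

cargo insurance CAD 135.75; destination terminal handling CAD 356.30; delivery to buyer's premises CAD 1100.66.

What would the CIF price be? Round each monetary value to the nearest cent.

Not relevant to the conversion: insurance — on the seller under both DAP and CIF; already in the DAP price and stays in the CIF price.
From DAP to CIF, the seller no longer bears: destination terminal, delivery.
CIF price = 39298.26 − 356.30 − 1100.66 = 37841.30

CIF price: CAD 37841.30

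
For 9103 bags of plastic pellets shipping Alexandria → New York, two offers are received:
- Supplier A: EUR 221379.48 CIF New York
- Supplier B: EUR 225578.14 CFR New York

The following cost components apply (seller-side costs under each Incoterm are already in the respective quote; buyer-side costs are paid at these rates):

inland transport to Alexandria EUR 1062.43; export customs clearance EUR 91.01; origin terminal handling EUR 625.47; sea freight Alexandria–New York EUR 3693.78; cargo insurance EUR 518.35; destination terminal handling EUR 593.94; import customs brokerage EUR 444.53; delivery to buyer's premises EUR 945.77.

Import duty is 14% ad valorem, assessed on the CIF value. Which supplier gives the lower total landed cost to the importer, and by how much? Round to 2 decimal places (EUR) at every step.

Supplier A (CIF):
The CIF price already equals the CIF value: 221379.48
Import duty = 221379.48 × 14% = 30993.13
Buyer bears (A): 593.94 + 444.53 + 945.77 = 1984.24
Landed cost (A) = invoice 221379.48 + 1984.24 + duty 30993.13 = 254356.85
Supplier B (CFR):
CIF value = CFR price + insurance = 225578.14 + 518.35 = 226096.49
Import duty = 226096.49 × 14% = 31653.51
Buyer bears (B): 518.35 + 593.94 + 444.53 + 945.77 = 2502.59
Landed cost (B) = invoice 225578.14 + 2502.59 + duty 31653.51 = 259734.24
Difference = |254356.85 − 259734.24| = 5377.39

Supplier A is cheaper by EUR 5377.39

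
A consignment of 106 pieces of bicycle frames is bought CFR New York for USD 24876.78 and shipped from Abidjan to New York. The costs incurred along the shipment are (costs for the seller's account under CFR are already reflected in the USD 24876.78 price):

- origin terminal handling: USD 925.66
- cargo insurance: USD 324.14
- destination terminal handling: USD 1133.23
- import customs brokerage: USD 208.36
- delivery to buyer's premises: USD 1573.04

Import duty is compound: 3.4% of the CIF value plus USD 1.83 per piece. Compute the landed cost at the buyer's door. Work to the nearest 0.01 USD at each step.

CFR: the seller pays costs through ocean freight to the destination port, but not insurance.
Already in the invoice (seller's account under CFR): origin terminal — exclude.
CIF value = CFR price + insurance = 24876.78 + 324.14 = 25200.92
Ad valorem component: 25200.92 × 3.4% = 856.83
Specific component: 106 × 1.83 = 193.98
Import duty = 856.83 + 193.98 = 1050.81
Buyer bears: insurance 324.14 + destination terminal 1133.23 + brokerage 208.36 + delivery 1573.04 + duty 1050.81 = 4289.58
Landed cost = invoice 24876.78 + 4289.58 = 29166.36

Total landed cost: USD 29166.36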